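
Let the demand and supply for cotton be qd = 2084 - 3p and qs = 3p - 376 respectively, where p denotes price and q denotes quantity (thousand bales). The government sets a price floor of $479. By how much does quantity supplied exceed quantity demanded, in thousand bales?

414

In a free market, 2084 - 3p = 3p - 376 gives the equilibrium p* = 410, q* = 854.
The floor of 479 is above the equilibrium price 410, so it binds.
At p = 479: qd = 2084 - 3·479 = 647 and qs = 3·479 - 376 = 1061.
Surplus = qs - qd = 1061 - 647 = 414.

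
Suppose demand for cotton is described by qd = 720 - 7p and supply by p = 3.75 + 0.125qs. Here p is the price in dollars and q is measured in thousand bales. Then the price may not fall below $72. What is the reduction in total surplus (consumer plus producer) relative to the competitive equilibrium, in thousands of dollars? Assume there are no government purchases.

Rearranging supply gives qs = 8p - 30. Equilibrium: 720 - 7p = 8p - 30, so 750 = 15p and p* = 50, q* = 370.
Since 72 > 50, the floor is binding.
At p = 72: qd = 720 - 7·72 = 216 and qs = 8·72 - 30 = 546.
Quantity traded falls to 216. At q = 216 the demand price is (720 - 216)/7 = 72 and the supply price is (30 + 216)/8 = 30.75.
Deadweight loss = ½ · (72 - 30.75) · (370 - 216) = ½ · 41.25 · 154 = 3176.25.

3176.25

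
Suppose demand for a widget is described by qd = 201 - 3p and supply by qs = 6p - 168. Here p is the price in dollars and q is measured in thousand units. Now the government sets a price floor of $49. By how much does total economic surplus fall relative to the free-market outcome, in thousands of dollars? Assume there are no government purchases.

Setting quantity demanded equal to quantity supplied, 201 - 3p = 6p - 168, gives p* = 41 and q* = 78.
Since 49 > 41, the floor is binding.
At p = 49: qd = 201 - 3·49 = 54 and qs = 6·49 - 168 = 126.
Quantity traded falls to 54. At q = 54 the demand price is (201 - 54)/3 = 49 and the supply price is (168 + 54)/6 = 37.
Deadweight loss = ½ · (49 - 37) · (78 - 54) = ½ · 12 · 24 = 144.

144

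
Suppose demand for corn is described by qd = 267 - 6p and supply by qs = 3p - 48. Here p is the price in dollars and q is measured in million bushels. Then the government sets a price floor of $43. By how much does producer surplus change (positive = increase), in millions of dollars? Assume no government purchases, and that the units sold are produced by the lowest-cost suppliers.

-312

Without the control the market clears where 267 - 6p = 3p - 48, i.e. p* = 35 and q* = 57.
The floor of 43 is above the equilibrium price 35, so it binds.
At p = 43: qd = 267 - 6·43 = 9 and qs = 3·43 - 48 = 81.
Producer surplus without the control is ½ · (35 - 16) · 57 = 541.5.
With the floor, 9 units are sold at 43. The supply price at q = 9 is 19, so PS = ½ · [(43 - 16) + (43 - 19)] · 9 = 229.5.
Change in producer surplus = 229.5 - 541.5 = -312.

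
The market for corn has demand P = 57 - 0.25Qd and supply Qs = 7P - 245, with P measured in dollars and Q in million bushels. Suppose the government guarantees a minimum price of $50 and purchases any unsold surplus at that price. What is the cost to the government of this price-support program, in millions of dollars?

3850

Rearranging demand gives Qd = 228 - 4P. In a free market, 228 - 4P = 7P - 245 gives the equilibrium P* = 43, Q* = 56.
The floor of 50 is above the equilibrium price 43, so it binds.
At P = 50: Qd = 228 - 4·50 = 28 and Qs = 7·50 - 245 = 105.
Surplus = Qs - Qd = 77.
Government expenditure = surplus × support price = 77 × 50 = 3850.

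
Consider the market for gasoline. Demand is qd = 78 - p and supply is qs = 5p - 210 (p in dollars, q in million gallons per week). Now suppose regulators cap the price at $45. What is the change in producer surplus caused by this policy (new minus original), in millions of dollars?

Setting quantity demanded equal to quantity supplied, 78 - p = 5p - 210, gives p* = 48 and q* = 30.
Since 45 < 48, the ceiling is binding.
At p = 45: qd = 78 - 45 = 33 and qs = 5·45 - 210 = 15.
Producer surplus without the control is ½ · (48 - 42) · 30 = 90.
With the ceiling, producers sell 15 units at 45, so PS = ½ · (45 - 42) · 15 = 22.5.
Change in producer surplus = 22.5 - 90 = -67.5.

-67.5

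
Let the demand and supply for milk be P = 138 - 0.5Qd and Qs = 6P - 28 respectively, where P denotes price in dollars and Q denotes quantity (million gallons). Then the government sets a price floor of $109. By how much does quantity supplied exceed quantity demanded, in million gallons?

568

Rearranging demand gives Qd = 276 - 2P. Setting quantity demanded equal to quantity supplied, 276 - 2P = 6P - 28, gives P* = 38 and Q* = 200.
The floor of 109 is above the equilibrium price 38, so it binds.
At P = 109: Qd = 276 - 2·109 = 58 and Qs = 6·109 - 28 = 626.
Surplus = Qs - Qd = 626 - 58 = 568.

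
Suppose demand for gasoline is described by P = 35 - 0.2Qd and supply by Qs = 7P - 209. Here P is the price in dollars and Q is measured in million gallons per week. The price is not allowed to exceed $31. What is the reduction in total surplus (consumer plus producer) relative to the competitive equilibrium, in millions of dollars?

8.4

Rearranging demand gives Qd = 175 - 5P. Equilibrium: 175 - 5P = 7P - 209, so 384 = 12P and P* = 32, Q* = 15.
The ceiling of 31 is below the equilibrium price 32, so it binds.
At P = 31: Qd = 175 - 5·31 = 20 and Qs = 7·31 - 209 = 8.
Quantity traded falls to 8. At Q = 8 the demand price is (175 - 8)/5 = 33.4 and the supply price is (209 + 8)/7 = 31.
Deadweight loss = ½ · (33.4 - 31) · (15 - 8) = ½ · 2.4 · 7 = 8.4.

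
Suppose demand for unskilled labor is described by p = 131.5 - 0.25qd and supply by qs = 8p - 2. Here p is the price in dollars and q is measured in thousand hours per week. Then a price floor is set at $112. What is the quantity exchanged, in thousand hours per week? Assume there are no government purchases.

Rearranging demand gives qd = 526 - 4p. Without the control the market clears where 526 - 4p = 8p - 2, i.e. p* = 44 and q* = 350.
Since 112 > 44, the floor is binding.
At p = 112: qd = 526 - 4·112 = 78 and qs = 8·112 - 2 = 894.
The quantity actually transacted is the short side, demand: 78.

78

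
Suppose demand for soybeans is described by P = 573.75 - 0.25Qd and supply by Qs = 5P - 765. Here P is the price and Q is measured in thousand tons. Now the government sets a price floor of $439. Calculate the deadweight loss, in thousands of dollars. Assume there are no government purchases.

35283.6

Rearranging demand gives Qd = 2295 - 4P. Without the control the market clears where 2295 - 4P = 5P - 765, i.e. P* = 340 and Q* = 935.
The floor of 439 is above the equilibrium price 340, so it binds.
At P = 439: Qd = 2295 - 4·439 = 539 and Qs = 5·439 - 765 = 1430.
Quantity traded falls to 539. At Q = 539 the demand price is (2295 - 539)/4 = 439 and the supply price is (765 + 539)/5 = 260.8.
Deadweight loss = ½ · (439 - 260.8) · (935 - 539) = ½ · 178.2 · 396 = 35283.6.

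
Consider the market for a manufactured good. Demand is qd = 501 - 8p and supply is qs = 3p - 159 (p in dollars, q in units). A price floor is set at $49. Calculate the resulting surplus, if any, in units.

Setting quantity demanded equal to quantity supplied, 501 - 8p = 3p - 159, gives p* = 60 and q* = 21.
Since 49 is below p* = 60, the floor does not bind and the free-market outcome prevails.
Since the control does not bind, there is no surplus.

0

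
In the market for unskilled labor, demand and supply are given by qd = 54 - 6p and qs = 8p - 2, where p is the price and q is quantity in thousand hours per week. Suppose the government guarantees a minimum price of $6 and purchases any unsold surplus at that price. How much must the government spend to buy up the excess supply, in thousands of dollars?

168

Without the control the market clears where 54 - 6p = 8p - 2, i.e. p* = 4 and q* = 30.
The floor of 6 is above the equilibrium price 4, so it binds.
At p = 6: qd = 54 - 6·6 = 18 and qs = 8·6 - 2 = 46.
Surplus = qs - qd = 28.
Government expenditure = surplus × support price = 28 × 6 = 168.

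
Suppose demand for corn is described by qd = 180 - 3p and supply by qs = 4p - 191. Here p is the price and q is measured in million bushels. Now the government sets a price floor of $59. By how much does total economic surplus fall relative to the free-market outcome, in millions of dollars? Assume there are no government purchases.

94.5

Without the control the market clears where 180 - 3p = 4p - 191, i.e. p* = 53 and q* = 21.
The floor of 59 is above the equilibrium price 53, so it binds.
At p = 59: qd = 180 - 3·59 = 3 and qs = 4·59 - 191 = 45.
Quantity traded falls to 3. At q = 3 the demand price is (180 - 3)/3 = 59 and the supply price is (191 + 3)/4 = 48.5.
Deadweight loss = ½ · (59 - 48.5) · (21 - 3) = ½ · 10.5 · 18 = 94.5.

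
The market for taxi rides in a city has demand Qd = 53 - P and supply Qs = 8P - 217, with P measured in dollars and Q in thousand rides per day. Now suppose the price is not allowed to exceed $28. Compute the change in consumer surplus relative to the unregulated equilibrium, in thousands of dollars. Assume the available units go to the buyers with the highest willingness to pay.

Setting quantity demanded equal to quantity supplied, 53 - P = 8P - 217, gives P* = 30 and Q* = 23.
The ceiling of 28 is below the equilibrium price 30, so it binds.
At P = 28: Qd = 53 - 28 = 25 and Qs = 8·28 - 217 = 7.
Consumer surplus without the control is ½ · (53 - 30) · 23 = 264.5.
With the ceiling, 7 units are sold at 28 (assume they go to the highest-value buyers). The demand price at Q = 7 is 46, so CS = ½ · [(53 - 28) + (46 - 28)] · 7 = 150.5.
Change in consumer surplus = 150.5 - 264.5 = -114.

-114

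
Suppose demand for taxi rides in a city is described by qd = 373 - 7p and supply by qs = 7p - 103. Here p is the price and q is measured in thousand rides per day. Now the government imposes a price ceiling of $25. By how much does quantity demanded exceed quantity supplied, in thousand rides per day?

126

In a free market, 373 - 7p = 7p - 103 gives the equilibrium p* = 34, q* = 135.
The ceiling of 25 is below the equilibrium price 34, so it binds.
At p = 25: qd = 373 - 7·25 = 198 and qs = 7·25 - 103 = 72.
Shortage = qd - qs = 198 - 72 = 126.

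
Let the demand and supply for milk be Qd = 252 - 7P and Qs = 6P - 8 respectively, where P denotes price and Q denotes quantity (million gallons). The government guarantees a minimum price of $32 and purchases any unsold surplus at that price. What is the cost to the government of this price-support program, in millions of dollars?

4992

Equilibrium: 252 - 7P = 6P - 8, so 260 = 13P and P* = 20, Q* = 112.
Because the floor (32) lies above the market-clearing price, it is binding.
At P = 32: Qd = 252 - 7·32 = 28 and Qs = 6·32 - 8 = 184.
Surplus = Qs - Qd = 156.
Government expenditure = surplus × support price = 156 × 32 = 4992.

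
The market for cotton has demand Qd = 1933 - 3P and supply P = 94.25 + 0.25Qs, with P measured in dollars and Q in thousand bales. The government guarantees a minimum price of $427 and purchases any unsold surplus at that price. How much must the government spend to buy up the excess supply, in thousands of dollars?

289933

Rearranging supply gives Qs = 4P - 377. Equilibrium: 1933 - 3P = 4P - 377, so 2310 = 7P and P* = 330, Q* = 943.
The floor of 427 is above the equilibrium price 330, so it binds.
At P = 427: Qd = 1933 - 3·427 = 652 and Qs = 4·427 - 377 = 1331.
Surplus = Qs - Qd = 679.
Government expenditure = surplus × support price = 679 × 427 = 289933.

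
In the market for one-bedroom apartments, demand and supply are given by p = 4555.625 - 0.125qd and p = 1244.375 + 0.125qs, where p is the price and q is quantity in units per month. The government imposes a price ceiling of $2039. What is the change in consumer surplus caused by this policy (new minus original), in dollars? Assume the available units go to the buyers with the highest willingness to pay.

2508093

Rearranging demand gives qd = 36445 - 8p; rearranging supply gives qs = 8p - 9955. In a free market, 36445 - 8p = 8p - 9955 gives the equilibrium p* = 2900, q* = 13245.
The ceiling of 2039 is below the equilibrium price 2900, so it binds.
At p = 2039: qd = 36445 - 8·2039 = 20133 and qs = 8·2039 - 9955 = 6357.
Consumer surplus without the control is ½ · (4555.625 - 2900) · 13245 = 10964376.5625.
With the ceiling, 6357 units are sold at 2039 (assume they go to the highest-value buyers). The demand price at q = 6357 is 3761, so CS = ½ · [(4555.625 - 2039) + (3761 - 2039)] · 6357 = 13472469.5625.
Change in consumer surplus = 13472469.5625 - 10964376.5625 = 2508093.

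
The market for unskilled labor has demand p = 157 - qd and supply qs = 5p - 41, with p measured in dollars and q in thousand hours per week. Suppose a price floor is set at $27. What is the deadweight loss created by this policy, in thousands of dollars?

0

Rearranging demand gives qd = 157 - p. Without the control the market clears where 157 - p = 5p - 41, i.e. p* = 33 and q* = 124.
The floor of 27 is below the equilibrium price 33, so it is not binding; the market clears at p* = 33, q* = 124.
Since the control does not bind, no trades are prevented and deadweight loss is zero.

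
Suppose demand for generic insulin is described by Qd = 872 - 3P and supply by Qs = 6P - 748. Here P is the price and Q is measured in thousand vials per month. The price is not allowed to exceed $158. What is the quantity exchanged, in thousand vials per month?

200

Without the control the market clears where 872 - 3P = 6P - 748, i.e. P* = 180 and Q* = 332.
The ceiling of 158 is below the equilibrium price 180, so it binds.
At P = 158: Qd = 872 - 3·158 = 398 and Qs = 6·158 - 748 = 200.
The quantity actually transacted is the short side, supply: 200.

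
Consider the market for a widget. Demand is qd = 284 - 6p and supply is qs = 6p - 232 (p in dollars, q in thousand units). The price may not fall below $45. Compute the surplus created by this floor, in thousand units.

Setting quantity demanded equal to quantity supplied, 284 - 6p = 6p - 232, gives p* = 43 and q* = 26.
The floor of 45 is above the equilibrium price 43, so it binds.
At p = 45: qd = 284 - 6·45 = 14 and qs = 6·45 - 232 = 38.
Surplus = qs - qd = 38 - 14 = 24.

24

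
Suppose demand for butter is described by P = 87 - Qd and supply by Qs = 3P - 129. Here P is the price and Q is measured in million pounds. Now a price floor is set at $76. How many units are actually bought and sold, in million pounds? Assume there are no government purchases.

11

Rearranging demand gives Qd = 87 - P. Setting quantity demanded equal to quantity supplied, 87 - P = 3P - 129, gives P* = 54 and Q* = 33.
The floor of 76 is above the equilibrium price 54, so it binds.
At P = 76: Qd = 87 - 76 = 11 and Qs = 3·76 - 129 = 99.
The quantity actually transacted is the short side, demand: 11.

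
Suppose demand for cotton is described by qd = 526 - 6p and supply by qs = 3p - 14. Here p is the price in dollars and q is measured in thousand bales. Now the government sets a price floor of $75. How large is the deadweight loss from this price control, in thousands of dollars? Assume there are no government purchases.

Setting quantity demanded equal to quantity supplied, 526 - 6p = 3p - 14, gives p* = 60 and q* = 166.
The floor of 75 is above the equilibrium price 60, so it binds.
At p = 75: qd = 526 - 6·75 = 76 and qs = 3·75 - 14 = 211.
Quantity traded falls to 76. At q = 76 the demand price is (526 - 76)/6 = 75 and the supply price is (14 + 76)/3 = 30.
Deadweight loss = ½ · (75 - 30) · (166 - 76) = ½ · 45 · 90 = 2025.

2025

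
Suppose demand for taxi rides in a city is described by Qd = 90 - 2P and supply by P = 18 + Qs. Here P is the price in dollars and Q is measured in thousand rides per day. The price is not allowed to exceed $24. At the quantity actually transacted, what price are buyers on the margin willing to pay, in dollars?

Rearranging supply gives Qs = P - 18. Equilibrium: 90 - 2P = P - 18, so 108 = 3P and P* = 36, Q* = 18.
Because the ceiling (24) lies below the market-clearing price, it is binding.
At P = 24: Qd = 90 - 2·24 = 42 and Qs = 24 - 18 = 6.
Only 6 units reach the market. On the demand curve, the marginal buyer's willingness to pay at Q = 6 is (90 - 6)/2 = 42.

42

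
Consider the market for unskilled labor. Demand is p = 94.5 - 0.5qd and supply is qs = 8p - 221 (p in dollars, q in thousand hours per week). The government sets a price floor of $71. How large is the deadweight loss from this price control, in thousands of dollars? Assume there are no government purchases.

1125

Rearranging demand gives qd = 189 - 2p. Without the control the market clears where 189 - 2p = 8p - 221, i.e. p* = 41 and q* = 107.
Since 71 > 41, the floor is binding.
At p = 71: qd = 189 - 2·71 = 47 and qs = 8·71 - 221 = 347.
Quantity traded falls to 47. At q = 47 the demand price is (189 - 47)/2 = 71 and the supply price is (221 + 47)/8 = 33.5.
Deadweight loss = ½ · (71 - 33.5) · (107 - 47) = ½ · 37.5 · 60 = 1125.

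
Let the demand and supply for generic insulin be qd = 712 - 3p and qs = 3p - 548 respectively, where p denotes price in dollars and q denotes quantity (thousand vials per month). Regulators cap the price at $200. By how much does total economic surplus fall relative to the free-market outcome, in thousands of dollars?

300

Setting quantity demanded equal to quantity supplied, 712 - 3p = 3p - 548, gives p* = 210 and q* = 82.
Because the ceiling (200) lies below the market-clearing price, it is binding.
At p = 200: qd = 712 - 3·200 = 112 and qs = 3·200 - 548 = 52.
Quantity traded falls to 52. At q = 52 the demand price is (712 - 52)/3 = 220 and the supply price is (548 + 52)/3 = 200.
Deadweight loss = ½ · (220 - 200) · (82 - 52) = ½ · 20 · 30 = 300.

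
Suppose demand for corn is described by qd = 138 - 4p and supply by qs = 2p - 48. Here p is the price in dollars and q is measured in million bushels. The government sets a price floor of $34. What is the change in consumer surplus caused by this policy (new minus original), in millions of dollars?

-24

Without the control the market clears where 138 - 4p = 2p - 48, i.e. p* = 31 and q* = 14.
Because the floor (34) lies above the market-clearing price, it is binding.
At p = 34: qd = 138 - 4·34 = 2 and qs = 2·34 - 48 = 20.
Consumer surplus without the control is ½ · (34.5 - 31) · 14 = 24.5.
With the floor, consumers buy 2 units at 34, so CS = ½ · (34.5 - 34) · 2 = 0.5.
Change in consumer surplus = 0.5 - 24.5 = -24.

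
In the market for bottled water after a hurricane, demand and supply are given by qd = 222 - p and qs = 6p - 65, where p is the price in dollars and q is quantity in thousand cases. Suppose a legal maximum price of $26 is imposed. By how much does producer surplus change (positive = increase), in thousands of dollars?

-2040

Setting quantity demanded equal to quantity supplied, 222 - p = 6p - 65, gives p* = 41 and q* = 181.
Since 26 < 41, the ceiling is binding.
At p = 26: qd = 222 - 26 = 196 and qs = 6·26 - 65 = 91.
Producer surplus without the control is ½ · (41 - 65/6) · 181 = 32761/12.
With the ceiling, producers sell 91 units at 26, so PS = ½ · (26 - 65/6) · 91 = 8281/12.
Change in producer surplus = 8281/12 - 32761/12 = -2040.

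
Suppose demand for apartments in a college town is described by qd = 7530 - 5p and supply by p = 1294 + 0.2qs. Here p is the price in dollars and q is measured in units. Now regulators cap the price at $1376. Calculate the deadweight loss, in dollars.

2880

Rearranging supply gives qs = 5p - 6470. In a free market, 7530 - 5p = 5p - 6470 gives the equilibrium p* = 1400, q* = 530.
Because the ceiling (1376) lies below the market-clearing price, it is binding.
At p = 1376: qd = 7530 - 5·1376 = 650 and qs = 5·1376 - 6470 = 410.
Quantity traded falls to 410. At q = 410 the demand price is (7530 - 410)/5 = 1424 and the supply price is (6470 + 410)/5 = 1376.
Deadweight loss = ½ · (1424 - 1376) · (530 - 410) = ½ · 48 · 120 = 2880.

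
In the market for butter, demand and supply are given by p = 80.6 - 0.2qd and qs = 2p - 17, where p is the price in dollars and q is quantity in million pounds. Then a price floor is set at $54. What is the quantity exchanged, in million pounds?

103

Rearranging demand gives qd = 403 - 5p. Without the control the market clears where 403 - 5p = 2p - 17, i.e. p* = 60 and q* = 103.
Since 54 is below p* = 60, the floor does not bind and the free-market outcome prevails.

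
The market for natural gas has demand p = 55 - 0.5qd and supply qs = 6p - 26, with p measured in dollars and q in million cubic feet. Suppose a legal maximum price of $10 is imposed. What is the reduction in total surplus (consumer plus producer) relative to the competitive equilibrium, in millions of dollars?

Rearranging demand gives qd = 110 - 2p. In a free market, 110 - 2p = 6p - 26 gives the equilibrium p* = 17, q* = 76.
The ceiling of 10 is below the equilibrium price 17, so it binds.
At p = 10: qd = 110 - 2·10 = 90 and qs = 6·10 - 26 = 34.
Quantity traded falls to 34. At q = 34 the demand price is (110 - 34)/2 = 38 and the supply price is (26 + 34)/6 = 10.
Deadweight loss = ½ · (38 - 10) · (76 - 34) = ½ · 28 · 42 = 588.

588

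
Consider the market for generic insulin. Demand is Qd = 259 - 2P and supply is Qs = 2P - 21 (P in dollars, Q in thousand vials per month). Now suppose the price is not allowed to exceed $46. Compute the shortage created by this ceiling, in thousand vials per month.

96

In a free market, 259 - 2P = 2P - 21 gives the equilibrium P* = 70, Q* = 119.
Because the ceiling (46) lies below the market-clearing price, it is binding.
At P = 46: Qd = 259 - 2·46 = 167 and Qs = 2·46 - 21 = 71.
Shortage = Qd - Qs = 167 - 71 = 96.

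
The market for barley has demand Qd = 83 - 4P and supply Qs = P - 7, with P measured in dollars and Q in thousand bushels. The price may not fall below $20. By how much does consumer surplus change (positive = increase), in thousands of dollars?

-14

In a free market, 83 - 4P = P - 7 gives the equilibrium P* = 18, Q* = 11.
Since 20 > 18, the floor is binding.
At P = 20: Qd = 83 - 4·20 = 3 and Qs = 20 - 7 = 13.
Consumer surplus without the control is ½ · (20.75 - 18) · 11 = 15.125.
With the floor, consumers buy 3 units at 20, so CS = ½ · (20.75 - 20) · 3 = 1.125.
Change in consumer surplus = 1.125 - 15.125 = -14.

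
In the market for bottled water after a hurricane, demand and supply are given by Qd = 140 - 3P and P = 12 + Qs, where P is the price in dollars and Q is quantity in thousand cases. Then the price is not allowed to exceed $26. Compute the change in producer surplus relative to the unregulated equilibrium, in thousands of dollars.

-240

Rearranging supply gives Qs = P - 12. Equilibrium: 140 - 3P = P - 12, so 152 = 4P and P* = 38, Q* = 26.
Because the ceiling (26) lies below the market-clearing price, it is binding.
At P = 26: Qd = 140 - 3·26 = 62 and Qs = 26 - 12 = 14.
Producer surplus without the control is ½ · (38 - 12) · 26 = 338.
With the ceiling, producers sell 14 units at 26, so PS = ½ · (26 - 12) · 14 = 98.
Change in producer surplus = 98 - 338 = -240.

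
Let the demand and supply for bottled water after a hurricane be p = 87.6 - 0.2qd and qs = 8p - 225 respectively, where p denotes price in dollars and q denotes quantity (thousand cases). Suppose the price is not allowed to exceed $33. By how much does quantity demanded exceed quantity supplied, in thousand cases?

234

Rearranging demand gives qd = 438 - 5p. In a free market, 438 - 5p = 8p - 225 gives the equilibrium p* = 51, q* = 183.
Since 33 < 51, the ceiling is binding.
At p = 33: qd = 438 - 5·33 = 273 and qs = 8·33 - 225 = 39.
Shortage = qd - qs = 273 - 39 = 234.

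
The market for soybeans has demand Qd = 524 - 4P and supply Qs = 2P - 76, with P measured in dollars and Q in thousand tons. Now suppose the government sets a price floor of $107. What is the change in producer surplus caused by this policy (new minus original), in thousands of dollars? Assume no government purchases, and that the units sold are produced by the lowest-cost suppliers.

476

Without the control the market clears where 524 - 4P = 2P - 76, i.e. P* = 100 and Q* = 124.
The floor of 107 is above the equilibrium price 100, so it binds.
At P = 107: Qd = 524 - 4·107 = 96 and Qs = 2·107 - 76 = 138.
Producer surplus without the control is ½ · (100 - 38) · 124 = 3844.
With the floor, 96 units are sold at 107. The supply price at Q = 96 is 86, so PS = ½ · [(107 - 38) + (107 - 86)] · 96 = 4320.
Change in producer surplus = 4320 - 3844 = 476.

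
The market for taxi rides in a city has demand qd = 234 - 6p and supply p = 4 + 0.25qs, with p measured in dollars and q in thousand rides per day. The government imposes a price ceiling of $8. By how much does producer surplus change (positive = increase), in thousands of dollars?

-850

Rearranging supply gives qs = 4p - 16. Setting quantity demanded equal to quantity supplied, 234 - 6p = 4p - 16, gives p* = 25 and q* = 84.
Because the ceiling (8) lies below the market-clearing price, it is binding.
At p = 8: qd = 234 - 6·8 = 186 and qs = 4·8 - 16 = 16.
Producer surplus without the control is ½ · (25 - 4) · 84 = 882.
With the ceiling, producers sell 16 units at 8, so PS = ½ · (8 - 4) · 16 = 32.
Change in producer surplus = 32 - 882 = -850.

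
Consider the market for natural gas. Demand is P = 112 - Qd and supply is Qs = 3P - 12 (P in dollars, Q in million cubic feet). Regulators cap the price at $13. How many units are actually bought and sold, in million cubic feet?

27

Rearranging demand gives Qd = 112 - P. Equilibrium: 112 - P = 3P - 12, so 124 = 4P and P* = 31, Q* = 81.
Because the ceiling (13) lies below the market-clearing price, it is binding.
At P = 13: Qd = 112 - 13 = 99 and Qs = 3·13 - 12 = 27.
The quantity actually transacted is the short side, supply: 27.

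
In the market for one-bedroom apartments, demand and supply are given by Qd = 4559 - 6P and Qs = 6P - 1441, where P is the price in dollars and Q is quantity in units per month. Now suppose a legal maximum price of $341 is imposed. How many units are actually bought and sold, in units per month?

605

Setting quantity demanded equal to quantity supplied, 4559 - 6P = 6P - 1441, gives P* = 500 and Q* = 1559.
Because the ceiling (341) lies below the market-clearing price, it is binding.
At P = 341: Qd = 4559 - 6·341 = 2513 and Qs = 6·341 - 1441 = 605.
The quantity actually transacted is the short side, supply: 605.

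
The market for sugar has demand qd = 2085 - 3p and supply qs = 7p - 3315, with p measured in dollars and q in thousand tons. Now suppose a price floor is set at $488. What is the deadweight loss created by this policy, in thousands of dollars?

0

In a free market, 2085 - 3p = 7p - 3315 gives the equilibrium p* = 540, q* = 465.
Since 488 is below p* = 540, the floor does not bind and the free-market outcome prevails.
Since the control does not bind, no trades are prevented and deadweight loss is zero.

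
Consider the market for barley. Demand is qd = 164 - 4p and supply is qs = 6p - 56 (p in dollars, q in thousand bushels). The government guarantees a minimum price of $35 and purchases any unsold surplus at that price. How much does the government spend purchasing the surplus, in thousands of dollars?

4550

Equilibrium: 164 - 4p = 6p - 56, so 220 = 10p and p* = 22, q* = 76.
The floor of 35 is above the equilibrium price 22, so it binds.
At p = 35: qd = 164 - 4·35 = 24 and qs = 6·35 - 56 = 154.
Surplus = qs - qd = 130.
Government expenditure = surplus × support price = 130 × 35 = 4550.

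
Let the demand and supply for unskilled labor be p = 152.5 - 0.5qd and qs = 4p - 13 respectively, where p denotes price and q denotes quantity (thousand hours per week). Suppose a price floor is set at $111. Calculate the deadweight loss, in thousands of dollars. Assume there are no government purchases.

Rearranging demand gives qd = 305 - 2p. Equilibrium: 305 - 2p = 4p - 13, so 318 = 6p and p* = 53, q* = 199.
The floor of 111 is above the equilibrium price 53, so it binds.
At p = 111: qd = 305 - 2·111 = 83 and qs = 4·111 - 13 = 431.
Quantity traded falls to 83. At q = 83 the demand price is (305 - 83)/2 = 111 and the supply price is (13 + 83)/4 = 24.
Deadweight loss = ½ · (111 - 24) · (199 - 83) = ½ · 87 · 116 = 5046.

5046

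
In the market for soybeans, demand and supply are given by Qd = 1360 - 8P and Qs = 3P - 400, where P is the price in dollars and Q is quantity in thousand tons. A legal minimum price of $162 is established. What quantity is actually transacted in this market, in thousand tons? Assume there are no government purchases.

64

Equilibrium: 1360 - 8P = 3P - 400, so 1760 = 11P and P* = 160, Q* = 80.
The floor of 162 is above the equilibrium price 160, so it binds.
At P = 162: Qd = 1360 - 8·162 = 64 and Qs = 3·162 - 400 = 86.
The quantity actually transacted is the short side, demand: 64.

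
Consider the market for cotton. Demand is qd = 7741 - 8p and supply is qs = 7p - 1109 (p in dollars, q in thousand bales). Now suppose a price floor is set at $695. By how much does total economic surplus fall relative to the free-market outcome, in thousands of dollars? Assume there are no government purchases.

94500

Without the control the market clears where 7741 - 8p = 7p - 1109, i.e. p* = 590 and q* = 3021.
Since 695 > 590, the floor is binding.
At p = 695: qd = 7741 - 8·695 = 2181 and qs = 7·695 - 1109 = 3756.
Quantity traded falls to 2181. At q = 2181 the demand price is (7741 - 2181)/8 = 695 and the supply price is (1109 + 2181)/7 = 470.
Deadweight loss = ½ · (695 - 470) · (3021 - 2181) = ½ · 225 · 840 = 94500.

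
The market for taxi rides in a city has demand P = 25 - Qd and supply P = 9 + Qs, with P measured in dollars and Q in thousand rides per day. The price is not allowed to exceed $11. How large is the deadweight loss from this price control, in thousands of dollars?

Rearranging demand gives Qd = 25 - P; rearranging supply gives Qs = P - 9. Setting quantity demanded equal to quantity supplied, 25 - P = P - 9, gives P* = 17 and Q* = 8.
The ceiling of 11 is below the equilibrium price 17, so it binds.
At P = 11: Qd = 25 - 11 = 14 and Qs = 11 - 9 = 2.
Quantity traded falls to 2. At Q = 2 the demand price is 25 - 2 = 23 and the supply price is 9 + 2 = 11.
Deadweight loss = ½ · (23 - 11) · (8 - 2) = ½ · 12 · 6 = 36.

36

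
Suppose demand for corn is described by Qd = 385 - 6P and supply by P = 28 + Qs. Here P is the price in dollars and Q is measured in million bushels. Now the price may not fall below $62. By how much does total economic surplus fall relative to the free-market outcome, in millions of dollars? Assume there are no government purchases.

Rearranging supply gives Qs = P - 28. In a free market, 385 - 6P = P - 28 gives the equilibrium P* = 59, Q* = 31.
The floor of 62 is above the equilibrium price 59, so it binds.
At P = 62: Qd = 385 - 6·62 = 13 and Qs = 62 - 28 = 34.
Quantity traded falls to 13. At Q = 13 the demand price is (385 - 13)/6 = 62 and the supply price is 28 + 13 = 41.
Deadweight loss = ½ · (62 - 41) · (31 - 13) = ½ · 21 · 18 = 189.

189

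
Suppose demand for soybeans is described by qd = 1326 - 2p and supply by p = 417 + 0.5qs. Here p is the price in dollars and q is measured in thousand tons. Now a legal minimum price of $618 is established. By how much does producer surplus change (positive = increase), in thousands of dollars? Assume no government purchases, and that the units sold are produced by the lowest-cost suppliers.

Rearranging supply gives qs = 2p - 834. Equilibrium: 1326 - 2p = 2p - 834, so 2160 = 4p and p* = 540, q* = 246.
Because the floor (618) lies above the market-clearing price, it is binding.
At p = 618: qd = 1326 - 2·618 = 90 and qs = 2·618 - 834 = 402.
Producer surplus without the control is ½ · (540 - 417) · 246 = 15129.
With the floor, 90 units are sold at 618. The supply price at q = 90 is 462, so PS = ½ · [(618 - 417) + (618 - 462)] · 90 = 16065.
Change in producer surplus = 16065 - 15129 = 936.

936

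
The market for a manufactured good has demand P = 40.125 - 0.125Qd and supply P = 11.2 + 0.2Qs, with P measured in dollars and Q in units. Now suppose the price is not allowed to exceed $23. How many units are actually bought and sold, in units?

59

Rearranging demand gives Qd = 321 - 8P; rearranging supply gives Qs = 5P - 56. Equilibrium: 321 - 8P = 5P - 56, so 377 = 13P and P* = 29, Q* = 89.
The ceiling of 23 is below the equilibrium price 29, so it binds.
At P = 23: Qd = 321 - 8·23 = 137 and Qs = 5·23 - 56 = 59.
The quantity actually transacted is the short side, supply: 59.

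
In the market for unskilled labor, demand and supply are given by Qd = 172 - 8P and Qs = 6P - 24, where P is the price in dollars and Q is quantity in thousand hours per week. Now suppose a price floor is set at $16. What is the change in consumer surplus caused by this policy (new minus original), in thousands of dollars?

-104

In a free market, 172 - 8P = 6P - 24 gives the equilibrium P* = 14, Q* = 60.
Because the floor (16) lies above the market-clearing price, it is binding.
At P = 16: Qd = 172 - 8·16 = 44 and Qs = 6·16 - 24 = 72.
Consumer surplus without the control is ½ · (21.5 - 14) · 60 = 225.
With the floor, consumers buy 44 units at 16, so CS = ½ · (21.5 - 16) · 44 = 121.
Change in consumer surplus = 121 - 225 = -104.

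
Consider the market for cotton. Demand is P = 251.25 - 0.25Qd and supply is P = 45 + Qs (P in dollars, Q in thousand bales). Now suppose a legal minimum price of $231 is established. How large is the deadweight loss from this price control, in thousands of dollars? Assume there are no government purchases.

4410

Rearranging demand gives Qd = 1005 - 4P; rearranging supply gives Qs = P - 45. Setting quantity demanded equal to quantity supplied, 1005 - 4P = P - 45, gives P* = 210 and Q* = 165.
The floor of 231 is above the equilibrium price 210, so it binds.
At P = 231: Qd = 1005 - 4·231 = 81 and Qs = 231 - 45 = 186.
Quantity traded falls to 81. At Q = 81 the demand price is (1005 - 81)/4 = 231 and the supply price is 45 + 81 = 126.
Deadweight loss = ½ · (231 - 126) · (165 - 81) = ½ · 105 · 84 = 4410.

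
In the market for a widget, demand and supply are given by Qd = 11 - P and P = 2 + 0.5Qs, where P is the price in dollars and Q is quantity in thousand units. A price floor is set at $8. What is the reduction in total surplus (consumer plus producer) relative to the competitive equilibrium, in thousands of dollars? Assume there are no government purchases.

Rearranging supply gives Qs = 2P - 4. Equilibrium: 11 - P = 2P - 4, so 15 = 3P and P* = 5, Q* = 6.
Because the floor (8) lies above the market-clearing price, it is binding.
At P = 8: Qd = 11 - 8 = 3 and Qs = 2·8 - 4 = 12.
Quantity traded falls to 3. At Q = 3 the demand price is 11 - 3 = 8 and the supply price is (4 + 3)/2 = 3.5.
Deadweight loss = ½ · (8 - 3.5) · (6 - 3) = ½ · 4.5 · 3 = 6.75.

6.75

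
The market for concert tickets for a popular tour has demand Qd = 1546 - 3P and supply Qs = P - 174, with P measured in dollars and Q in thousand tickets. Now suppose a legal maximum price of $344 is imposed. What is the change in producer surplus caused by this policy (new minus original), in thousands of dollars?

Without the control the market clears where 1546 - 3P = P - 174, i.e. P* = 430 and Q* = 256.
Since 344 < 430, the ceiling is binding.
At P = 344: Qd = 1546 - 3·344 = 514 and Qs = 344 - 174 = 170.
Producer surplus without the control is ½ · (430 - 174) · 256 = 32768.
With the ceiling, producers sell 170 units at 344, so PS = ½ · (344 - 174) · 170 = 14450.
Change in producer surplus = 14450 - 32768 = -18318.

-18318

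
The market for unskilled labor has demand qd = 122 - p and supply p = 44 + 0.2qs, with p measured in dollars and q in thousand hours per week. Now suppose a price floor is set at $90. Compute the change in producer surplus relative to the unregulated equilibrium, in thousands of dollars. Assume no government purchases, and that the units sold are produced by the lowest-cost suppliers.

947.1

Rearranging supply gives qs = 5p - 220. Without the control the market clears where 122 - p = 5p - 220, i.e. p* = 57 and q* = 65.
Because the floor (90) lies above the market-clearing price, it is binding.
At p = 90: qd = 122 - 90 = 32 and qs = 5·90 - 220 = 230.
Producer surplus without the control is ½ · (57 - 44) · 65 = 422.5.
With the floor, 32 units are sold at 90. The supply price at q = 32 is 50.4, so PS = ½ · [(90 - 44) + (90 - 50.4)] · 32 = 1369.6.
Change in producer surplus = 1369.6 - 422.5 = 947.1.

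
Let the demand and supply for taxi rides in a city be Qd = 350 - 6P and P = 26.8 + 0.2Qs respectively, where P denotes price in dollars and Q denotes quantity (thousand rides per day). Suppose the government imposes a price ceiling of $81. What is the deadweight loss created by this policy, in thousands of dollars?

Rearranging supply gives Qs = 5P - 134. Without the control the market clears where 350 - 6P = 5P - 134, i.e. P* = 44 and Q* = 86.
Since 81 is above P* = 44, the ceiling does not bind and the free-market outcome prevails.
Since the control does not bind, no trades are prevented and deadweight loss is zero.

0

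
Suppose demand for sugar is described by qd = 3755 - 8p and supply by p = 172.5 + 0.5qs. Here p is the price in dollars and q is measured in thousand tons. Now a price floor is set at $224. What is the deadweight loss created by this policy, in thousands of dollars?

Rearranging supply gives qs = 2p - 345. Equilibrium: 3755 - 8p = 2p - 345, so 4100 = 10p and p* = 410, q* = 475.
Since 224 is below p* = 410, the floor does not bind and the free-market outcome prevails.
Since the control does not bind, no trades are prevented and deadweight loss is zero.

0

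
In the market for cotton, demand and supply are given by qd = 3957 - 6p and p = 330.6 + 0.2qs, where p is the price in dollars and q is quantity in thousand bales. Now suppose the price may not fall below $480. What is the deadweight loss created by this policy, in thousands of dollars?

Rearranging supply gives qs = 5p - 1653. In a free market, 3957 - 6p = 5p - 1653 gives the equilibrium p* = 510, q* = 897.
The floor of 480 is below the equilibrium price 510, so it is not binding; the market clears at p* = 510, q* = 897.
Since the control does not bind, no trades are prevented and deadweight loss is zero.

0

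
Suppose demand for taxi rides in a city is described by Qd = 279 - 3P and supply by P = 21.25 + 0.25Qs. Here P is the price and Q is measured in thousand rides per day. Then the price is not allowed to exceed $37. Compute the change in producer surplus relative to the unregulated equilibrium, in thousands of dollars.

Rearranging supply gives Qs = 4P - 85. Setting quantity demanded equal to quantity supplied, 279 - 3P = 4P - 85, gives P* = 52 and Q* = 123.
The ceiling of 37 is below the equilibrium price 52, so it binds.
At P = 37: Qd = 279 - 3·37 = 168 and Qs = 4·37 - 85 = 63.
Producer surplus without the control is ½ · (52 - 21.25) · 123 = 1891.125.
With the ceiling, producers sell 63 units at 37, so PS = ½ · (37 - 21.25) · 63 = 496.125.
Change in producer surplus = 496.125 - 1891.125 = -1395.

-1395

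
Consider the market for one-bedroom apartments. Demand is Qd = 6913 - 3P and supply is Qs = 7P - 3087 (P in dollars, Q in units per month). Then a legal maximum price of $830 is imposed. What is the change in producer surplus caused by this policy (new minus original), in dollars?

-564060

Equilibrium: 6913 - 3P = 7P - 3087, so 10000 = 10P and P* = 1000, Q* = 3913.
Since 830 < 1000, the ceiling is binding.
At P = 830: Qd = 6913 - 3·830 = 4423 and Qs = 7·830 - 3087 = 2723.
Producer surplus without the control is ½ · (1000 - 441) · 3913 = 1093683.5.
With the ceiling, producers sell 2723 units at 830, so PS = ½ · (830 - 441) · 2723 = 529623.5.
Change in producer surplus = 529623.5 - 1093683.5 = -564060.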